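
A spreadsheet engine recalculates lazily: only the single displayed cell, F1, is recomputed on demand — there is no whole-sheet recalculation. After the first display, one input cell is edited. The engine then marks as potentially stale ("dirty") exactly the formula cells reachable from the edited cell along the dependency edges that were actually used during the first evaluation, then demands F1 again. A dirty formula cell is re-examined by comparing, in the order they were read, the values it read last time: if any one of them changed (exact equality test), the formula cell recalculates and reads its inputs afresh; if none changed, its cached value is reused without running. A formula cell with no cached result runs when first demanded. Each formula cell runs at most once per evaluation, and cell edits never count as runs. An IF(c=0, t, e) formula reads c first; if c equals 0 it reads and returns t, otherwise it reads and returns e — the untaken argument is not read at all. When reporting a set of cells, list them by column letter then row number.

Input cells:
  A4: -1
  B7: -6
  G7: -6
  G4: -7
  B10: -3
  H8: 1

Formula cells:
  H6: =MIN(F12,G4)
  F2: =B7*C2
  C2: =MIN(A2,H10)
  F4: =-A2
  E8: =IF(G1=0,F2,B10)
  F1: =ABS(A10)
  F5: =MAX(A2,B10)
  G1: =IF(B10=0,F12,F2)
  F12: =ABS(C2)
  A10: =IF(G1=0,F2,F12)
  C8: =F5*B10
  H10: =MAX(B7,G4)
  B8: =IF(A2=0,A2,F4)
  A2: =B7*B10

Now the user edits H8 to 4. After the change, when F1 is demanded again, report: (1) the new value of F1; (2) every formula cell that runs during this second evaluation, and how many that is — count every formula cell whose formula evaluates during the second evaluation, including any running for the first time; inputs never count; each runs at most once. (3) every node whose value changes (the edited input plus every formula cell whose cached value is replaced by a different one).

First evaluation (everything demanded from the output):
  A2 = -6 * -3 = 18
  H10 = MAX(-6, -7) = -6
  C2 = MIN(18, -6) = -6
  F2 = -6 * -6 = 36
  F12 = ABS(-6) = 6
  G1 = IF(B10=0: B10=-3 -> else branch F2) = 36
  A10 = IF(G1=0: G1=36 -> else branch F12) = 6
  F1 = ABS(6) = 6

Propagation after the edit:
  H8 feeds no computation that the output demands — nothing is marked dirty and nothing runs.

Key observation: H8 is never demanded by the output, so the edit triggers no recomputation at all.

New value of F1: 6.
Formula cells that run: none — 0 in total.
Values that change: H8.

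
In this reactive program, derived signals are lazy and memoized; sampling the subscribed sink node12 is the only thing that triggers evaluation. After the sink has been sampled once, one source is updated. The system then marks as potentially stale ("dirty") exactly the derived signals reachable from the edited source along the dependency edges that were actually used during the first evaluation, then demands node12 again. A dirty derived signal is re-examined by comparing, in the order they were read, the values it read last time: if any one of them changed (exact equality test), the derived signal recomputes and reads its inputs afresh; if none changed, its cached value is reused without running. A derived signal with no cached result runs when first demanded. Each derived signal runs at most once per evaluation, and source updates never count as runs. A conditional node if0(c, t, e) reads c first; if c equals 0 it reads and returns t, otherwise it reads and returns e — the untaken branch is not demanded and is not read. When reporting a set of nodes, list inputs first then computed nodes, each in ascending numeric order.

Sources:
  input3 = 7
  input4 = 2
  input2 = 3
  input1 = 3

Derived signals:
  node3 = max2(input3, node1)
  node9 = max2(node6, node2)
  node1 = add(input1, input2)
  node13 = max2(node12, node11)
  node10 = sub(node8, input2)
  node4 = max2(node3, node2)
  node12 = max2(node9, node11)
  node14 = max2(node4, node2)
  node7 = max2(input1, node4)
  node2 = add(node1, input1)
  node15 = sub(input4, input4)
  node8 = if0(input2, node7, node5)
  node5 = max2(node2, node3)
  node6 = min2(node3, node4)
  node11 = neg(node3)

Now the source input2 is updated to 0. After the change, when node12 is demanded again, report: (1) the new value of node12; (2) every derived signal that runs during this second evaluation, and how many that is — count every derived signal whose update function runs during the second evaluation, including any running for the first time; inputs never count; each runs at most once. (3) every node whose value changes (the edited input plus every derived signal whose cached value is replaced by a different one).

Demanding node12 again yields 7.
7 derived signals run: node1, node2, node3, node4, node6, node9, node12.
The nodes whose values change: input2, node1, node2, node4, node9, node12.
Note where the cutoff bites: node11 is checked, finds nothing changed, and keeps its cache.

First demand of the output computes:
  node1 = add(3, 3) = 6
  node2 = add(6, 3) = 9
  node3 = max2(7, 6) = 7
  node4 = max2(7, 9) = 9
  node6 = min2(7, 9) = 7
  node9 = max2(7, 9) = 9
  node11 = neg(7) = -7
  node12 = max2(9, -7) = 9

After the edit, cleaning proceeds:
  node1: a read changed (input2 3->0) — executes, giving 3.
  node2: a read changed (node1 6->3) — executes, giving 6.
  node3: a read changed (node1 6->3) — executes, giving 7 — identical to its old value.
  node4: a read changed (node2 9->6) — executes, giving 7.
  node6: a read changed (node4 9->7) — executes, giving 7 — identical to its old value.
  node9: a read changed (node2 9->6) — executes, giving 7.
  node11: dirty, but its reads are unchanged (node3 unchanged); cached -7 stands.
  node12: a read changed (node9 9->7) — executes, giving 7.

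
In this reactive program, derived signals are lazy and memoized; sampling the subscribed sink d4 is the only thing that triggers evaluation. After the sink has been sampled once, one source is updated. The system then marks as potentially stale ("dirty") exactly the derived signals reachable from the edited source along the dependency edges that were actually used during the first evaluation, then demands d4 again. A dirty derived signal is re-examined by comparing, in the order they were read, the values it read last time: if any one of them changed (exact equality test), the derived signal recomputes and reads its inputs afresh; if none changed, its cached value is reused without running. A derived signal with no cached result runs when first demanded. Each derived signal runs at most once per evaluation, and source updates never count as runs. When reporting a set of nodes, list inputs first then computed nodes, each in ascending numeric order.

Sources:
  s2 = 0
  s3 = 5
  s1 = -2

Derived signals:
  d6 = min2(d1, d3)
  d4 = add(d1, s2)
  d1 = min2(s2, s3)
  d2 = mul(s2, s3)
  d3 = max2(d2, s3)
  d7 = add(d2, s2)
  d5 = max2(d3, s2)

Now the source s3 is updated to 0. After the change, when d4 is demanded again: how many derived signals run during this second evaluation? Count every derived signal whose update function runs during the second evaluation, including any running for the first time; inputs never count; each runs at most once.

1 derived signals run: d1.
Note the absorption at d1: it re-runs yet its value is the same, leaving the output's value untouched.

First demand of the output computes:
  d1 = min2(0, 5) = 0
  d4 = add(0, 0) = 0

After the edit, cleaning proceeds:
  d1: a read changed (s3 5->0) — executes, giving 0 — identical to its old value.
  d4: dirty, but its reads are unchanged (d1 unchanged, s2 unchanged); cached 0 stands.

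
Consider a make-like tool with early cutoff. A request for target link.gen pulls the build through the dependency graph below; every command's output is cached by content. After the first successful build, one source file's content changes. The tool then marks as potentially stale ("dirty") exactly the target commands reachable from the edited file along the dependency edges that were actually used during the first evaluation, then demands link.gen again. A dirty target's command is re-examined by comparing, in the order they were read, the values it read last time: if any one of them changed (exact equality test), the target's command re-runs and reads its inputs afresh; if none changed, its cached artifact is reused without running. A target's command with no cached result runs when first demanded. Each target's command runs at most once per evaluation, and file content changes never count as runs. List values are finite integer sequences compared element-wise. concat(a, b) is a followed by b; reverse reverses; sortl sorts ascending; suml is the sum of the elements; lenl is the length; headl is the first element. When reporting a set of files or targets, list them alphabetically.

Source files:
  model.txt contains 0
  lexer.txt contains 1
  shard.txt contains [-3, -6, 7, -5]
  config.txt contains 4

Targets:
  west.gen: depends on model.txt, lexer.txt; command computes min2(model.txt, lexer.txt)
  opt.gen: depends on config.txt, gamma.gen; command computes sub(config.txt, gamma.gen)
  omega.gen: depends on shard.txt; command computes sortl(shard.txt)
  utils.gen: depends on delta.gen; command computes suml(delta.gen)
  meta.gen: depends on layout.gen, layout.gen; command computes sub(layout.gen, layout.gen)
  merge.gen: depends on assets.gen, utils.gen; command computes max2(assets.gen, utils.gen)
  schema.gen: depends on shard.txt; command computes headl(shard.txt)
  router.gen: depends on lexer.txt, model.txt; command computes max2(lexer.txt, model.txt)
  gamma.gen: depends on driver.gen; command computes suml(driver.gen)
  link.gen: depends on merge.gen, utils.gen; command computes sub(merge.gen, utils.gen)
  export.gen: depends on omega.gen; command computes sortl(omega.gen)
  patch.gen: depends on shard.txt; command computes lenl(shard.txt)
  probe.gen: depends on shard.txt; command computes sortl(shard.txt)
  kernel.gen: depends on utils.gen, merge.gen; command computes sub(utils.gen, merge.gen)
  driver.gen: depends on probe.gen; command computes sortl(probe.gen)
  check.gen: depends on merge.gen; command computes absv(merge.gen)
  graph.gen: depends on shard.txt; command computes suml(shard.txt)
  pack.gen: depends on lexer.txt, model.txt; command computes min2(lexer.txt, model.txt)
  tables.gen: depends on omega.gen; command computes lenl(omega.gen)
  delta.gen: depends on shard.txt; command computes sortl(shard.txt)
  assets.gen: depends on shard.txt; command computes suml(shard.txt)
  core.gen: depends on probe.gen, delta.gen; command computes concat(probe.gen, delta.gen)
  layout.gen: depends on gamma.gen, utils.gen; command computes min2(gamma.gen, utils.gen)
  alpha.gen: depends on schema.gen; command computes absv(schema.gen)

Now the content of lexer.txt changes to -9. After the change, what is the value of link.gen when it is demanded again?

First demand of the output computes:
  assets.gen = suml([-3, -6, 7, -5]) = -7
  delta.gen = sortl([-3, -6, 7, -5]) = [-6, -5, -3, 7]
  utils.gen = suml([-6, -5, -3, 7]) = -7
  merge.gen = max2(-7, -7) = -7
  link.gen = sub(-7, -7) = 0

After the edit, cleaning proceeds:
  lexer.txt only reaches undemanded nodes; the second demand re-runs nothing.

Note the shortcut — lexer.txt feeds only undemanded nodes, so no recomputation happens.

Demanding link.gen again yields 0.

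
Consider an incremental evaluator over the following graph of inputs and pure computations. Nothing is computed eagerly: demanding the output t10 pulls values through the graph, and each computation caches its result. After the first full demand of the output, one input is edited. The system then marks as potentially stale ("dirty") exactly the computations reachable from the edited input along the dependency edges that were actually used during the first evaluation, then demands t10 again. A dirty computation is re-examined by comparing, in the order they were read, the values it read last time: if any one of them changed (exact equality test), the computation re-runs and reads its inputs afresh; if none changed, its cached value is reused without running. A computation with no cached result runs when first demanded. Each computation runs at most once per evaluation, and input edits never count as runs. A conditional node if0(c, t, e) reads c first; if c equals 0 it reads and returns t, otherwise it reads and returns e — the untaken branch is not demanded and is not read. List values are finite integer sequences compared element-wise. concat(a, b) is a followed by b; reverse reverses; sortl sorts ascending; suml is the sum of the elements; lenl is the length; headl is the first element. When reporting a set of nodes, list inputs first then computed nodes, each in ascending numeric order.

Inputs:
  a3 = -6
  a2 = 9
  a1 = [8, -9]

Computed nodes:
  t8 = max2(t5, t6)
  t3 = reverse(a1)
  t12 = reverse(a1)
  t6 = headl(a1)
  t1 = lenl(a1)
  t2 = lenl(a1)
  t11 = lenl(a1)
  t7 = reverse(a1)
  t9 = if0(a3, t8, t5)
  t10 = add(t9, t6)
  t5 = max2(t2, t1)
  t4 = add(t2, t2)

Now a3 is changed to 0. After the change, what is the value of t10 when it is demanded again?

Initial pass — values computed on the first demand:
  t1 = lenl([8, -9]) = 2
  t2 = lenl([8, -9]) = 2
  t5 = max2(2, 2) = 2
  t6 = headl([8, -9]) = 8
  t9 = if0(a3=-6 -> else branch t5) = 2
  t10 = add(2, 8) = 10

Second demand — change propagation:
  t8: newly demanded (no cache) — executes and yields 8.
  t9: re-runs because a3 -6->0; new result 8.
  t10: re-runs because t9 2->8; new result 16.

The important point: the flipped condition pulls in fresh nodes; t8 runs for the first time.

t10 now evaluates to 16.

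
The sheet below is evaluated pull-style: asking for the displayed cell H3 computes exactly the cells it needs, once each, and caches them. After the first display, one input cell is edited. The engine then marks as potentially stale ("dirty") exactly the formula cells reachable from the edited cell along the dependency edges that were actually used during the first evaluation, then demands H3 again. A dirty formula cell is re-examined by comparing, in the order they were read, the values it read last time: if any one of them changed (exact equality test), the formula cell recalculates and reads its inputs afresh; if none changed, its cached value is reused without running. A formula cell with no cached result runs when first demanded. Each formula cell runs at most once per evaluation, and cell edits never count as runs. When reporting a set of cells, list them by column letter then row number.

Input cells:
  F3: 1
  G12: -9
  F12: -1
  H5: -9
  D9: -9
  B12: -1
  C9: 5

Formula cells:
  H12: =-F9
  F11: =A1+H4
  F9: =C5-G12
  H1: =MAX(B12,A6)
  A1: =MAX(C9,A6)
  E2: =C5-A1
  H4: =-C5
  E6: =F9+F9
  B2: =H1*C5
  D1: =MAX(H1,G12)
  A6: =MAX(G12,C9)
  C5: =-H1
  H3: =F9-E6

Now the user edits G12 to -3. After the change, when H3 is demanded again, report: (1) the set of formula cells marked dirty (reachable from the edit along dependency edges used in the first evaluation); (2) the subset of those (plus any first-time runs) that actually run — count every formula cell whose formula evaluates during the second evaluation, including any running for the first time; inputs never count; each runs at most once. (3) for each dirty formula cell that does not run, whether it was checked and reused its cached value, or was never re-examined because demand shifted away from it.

The edit dirties: A6, C5, E6, F9, H1, H3.
4 formula cells run: A6, E6, F9, H3.
Cache hits after checking: C5, H1.
Note where the cutoff bites: H1 is checked, finds nothing changed, and keeps its cache.

First demand of the output computes:
  A6 = MAX(-9, 5) = 5
  H1 = MAX(-1, 5) = 5
  C5 = -(5) = -5
  F9 = -5 - -9 = 4
  E6 = 4 + 4 = 8
  H3 = 4 - 8 = -4

After the edit, cleaning proceeds:
  A6: a read changed (G12 -9->-3) — executes, giving 5 — identical to its old value.
  H1: dirty, but its reads are unchanged (B12 unchanged, A6 unchanged); cached 5 stands.
  C5: dirty, but its reads are unchanged (H1 unchanged); cached -5 stands.
  F9: a read changed (G12 -9->-3) — executes, giving -2.
  E6: a read changed (F9 4->-2; F9 4->-2) — executes, giving -4.
  H3: a read changed (F9 4->-2; E6 8->-4) — executes, giving 2.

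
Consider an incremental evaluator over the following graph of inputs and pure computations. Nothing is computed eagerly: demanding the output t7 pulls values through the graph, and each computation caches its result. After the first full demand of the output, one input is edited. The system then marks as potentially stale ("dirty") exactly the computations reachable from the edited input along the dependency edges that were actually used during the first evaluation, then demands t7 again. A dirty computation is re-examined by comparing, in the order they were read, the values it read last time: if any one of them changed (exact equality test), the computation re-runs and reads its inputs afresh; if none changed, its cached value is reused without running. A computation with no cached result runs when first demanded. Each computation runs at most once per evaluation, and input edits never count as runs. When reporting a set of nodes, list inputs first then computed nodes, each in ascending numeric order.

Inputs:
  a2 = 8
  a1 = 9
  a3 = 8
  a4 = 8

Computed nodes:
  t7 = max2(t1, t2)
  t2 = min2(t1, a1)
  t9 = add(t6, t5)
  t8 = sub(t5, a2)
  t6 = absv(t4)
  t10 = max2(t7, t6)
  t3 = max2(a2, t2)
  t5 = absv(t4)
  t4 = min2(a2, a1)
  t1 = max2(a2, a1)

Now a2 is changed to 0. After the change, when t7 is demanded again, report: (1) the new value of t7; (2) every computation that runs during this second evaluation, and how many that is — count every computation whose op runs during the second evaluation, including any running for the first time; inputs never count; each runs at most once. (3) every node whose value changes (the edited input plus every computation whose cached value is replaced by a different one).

t7 now evaluates to 9.
Run set: t1 (1 run).
Changed values: a2.
The important point: t1 recomputes to an identical value, and the output ends up unchanged.

Initial pass — values computed on the first demand:
  t1 = max2(8, 9) = 9
  t2 = min2(9, 9) = 9
  t7 = max2(9, 9) = 9

Second demand — change propagation:
  t1: re-runs because a2 8->0; new result 9 (unchanged).
  t2: re-examined; everything it read last time is the same (t1 unchanged, a1 unchanged) — cache 9 kept, no run.
  t7: re-examined; everything it read last time is the same (t1 unchanged, t2 unchanged) — cache 9 kept, no run.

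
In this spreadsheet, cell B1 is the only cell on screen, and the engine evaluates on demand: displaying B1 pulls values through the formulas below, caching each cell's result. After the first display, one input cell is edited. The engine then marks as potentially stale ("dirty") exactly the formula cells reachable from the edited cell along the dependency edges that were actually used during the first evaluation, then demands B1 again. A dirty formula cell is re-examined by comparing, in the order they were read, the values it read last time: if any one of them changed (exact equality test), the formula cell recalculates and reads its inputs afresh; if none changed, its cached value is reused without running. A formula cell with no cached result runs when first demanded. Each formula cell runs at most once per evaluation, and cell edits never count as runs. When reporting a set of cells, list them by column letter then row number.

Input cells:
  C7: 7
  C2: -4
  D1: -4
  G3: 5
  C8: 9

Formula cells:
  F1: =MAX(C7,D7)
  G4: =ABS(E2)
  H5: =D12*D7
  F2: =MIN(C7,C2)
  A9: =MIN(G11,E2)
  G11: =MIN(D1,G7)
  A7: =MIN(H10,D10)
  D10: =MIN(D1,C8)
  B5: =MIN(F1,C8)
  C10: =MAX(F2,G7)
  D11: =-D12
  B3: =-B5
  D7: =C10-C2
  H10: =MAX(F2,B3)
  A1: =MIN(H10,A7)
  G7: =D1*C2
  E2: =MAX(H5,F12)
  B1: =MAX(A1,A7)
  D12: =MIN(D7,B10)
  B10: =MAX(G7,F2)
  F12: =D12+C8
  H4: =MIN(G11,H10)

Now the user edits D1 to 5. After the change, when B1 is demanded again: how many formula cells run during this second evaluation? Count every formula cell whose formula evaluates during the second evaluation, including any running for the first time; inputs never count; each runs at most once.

Run set: A7, B3, B5, C10, D7, D10, F1, G7, H10 (9 run).
The important point: at A1 every value read last time is unchanged, so the dirty flag clears without a run.

Initial pass — values computed on the first demand:
  D10 = MIN(-4, 9) = -4
  F2 = MIN(7, -4) = -4
  G7 = -4 * -4 = 16
  C10 = MAX(-4, 16) = 16
  D7 = 16 - -4 = 20
  F1 = MAX(7, 20) = 20
  B5 = MIN(20, 9) = 9
  B3 = -(9) = -9
  H10 = MAX(-4, -9) = -4
  A7 = MIN(-4, -4) = -4
  A1 = MIN(-4, -4) = -4
  B1 = MAX(-4, -4) = -4

Second demand — change propagation:
  D10: re-runs because D1 -4->5; new result 5.
  G7: re-runs because D1 -4->5; new result -20.
  C10: re-runs because G7 16->-20; new result -4.
  D7: re-runs because C10 16->-4; new result 0.
  F1: re-runs because D7 20->0; new result 7.
  B5: re-runs because F1 20->7; new result 7.
  B3: re-runs because B5 9->7; new result -7.
  H10: re-runs because B3 -9->-7; new result -4 (unchanged).
  A7: re-runs because D10 -4->5; new result -4 (unchanged).
  A1: re-examined; everything it read last time is the same (H10 unchanged, A7 unchanged) — cache -4 kept, no run.
  B1: re-examined; everything it read last time is the same (A1 unchanged, A7 unchanged) — cache -4 kept, no run.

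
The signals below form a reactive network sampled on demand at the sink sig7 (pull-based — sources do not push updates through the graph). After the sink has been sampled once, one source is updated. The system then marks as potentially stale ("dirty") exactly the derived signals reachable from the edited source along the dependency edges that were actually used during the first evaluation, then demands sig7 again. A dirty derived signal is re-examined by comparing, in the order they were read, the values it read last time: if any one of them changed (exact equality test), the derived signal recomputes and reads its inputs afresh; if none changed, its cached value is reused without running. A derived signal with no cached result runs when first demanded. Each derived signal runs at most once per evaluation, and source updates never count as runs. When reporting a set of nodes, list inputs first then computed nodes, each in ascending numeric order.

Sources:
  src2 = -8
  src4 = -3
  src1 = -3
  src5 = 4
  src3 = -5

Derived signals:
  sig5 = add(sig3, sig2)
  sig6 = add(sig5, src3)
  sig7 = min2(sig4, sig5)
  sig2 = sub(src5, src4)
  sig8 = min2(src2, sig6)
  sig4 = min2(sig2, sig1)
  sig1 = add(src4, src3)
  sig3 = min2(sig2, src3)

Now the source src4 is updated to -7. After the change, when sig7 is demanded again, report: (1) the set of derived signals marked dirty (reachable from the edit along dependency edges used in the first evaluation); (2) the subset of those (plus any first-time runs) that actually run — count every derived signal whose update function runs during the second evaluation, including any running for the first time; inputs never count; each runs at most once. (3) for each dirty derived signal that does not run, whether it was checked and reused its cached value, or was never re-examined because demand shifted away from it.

Dirty set: sig1, sig2, sig3, sig4, sig5, sig7.
Run set: sig1, sig2, sig3, sig4, sig5, sig7 (6 run).
All dirty derived signals ended up running.

Initial pass — values computed on the first demand:
  sig1 = add(-3, -5) = -8
  sig2 = sub(4, -3) = 7
  sig3 = min2(7, -5) = -5
  sig4 = min2(7, -8) = -8
  sig5 = add(-5, 7) = 2
  sig7 = min2(-8, 2) = -8

Second demand — change propagation:
  sig1: re-runs because src4 -3->-7; new result -12.
  sig2: re-runs because src4 -3->-7; new result 11.
  sig3: re-runs because sig2 7->11; new result -5 (unchanged).
  sig4: re-runs because sig2 7->11; sig1 -8->-12; new result -12.
  sig5: re-runs because sig2 7->11; new result 6.
  sig7: re-runs because sig4 -8->-12; sig5 2->6; new result -12.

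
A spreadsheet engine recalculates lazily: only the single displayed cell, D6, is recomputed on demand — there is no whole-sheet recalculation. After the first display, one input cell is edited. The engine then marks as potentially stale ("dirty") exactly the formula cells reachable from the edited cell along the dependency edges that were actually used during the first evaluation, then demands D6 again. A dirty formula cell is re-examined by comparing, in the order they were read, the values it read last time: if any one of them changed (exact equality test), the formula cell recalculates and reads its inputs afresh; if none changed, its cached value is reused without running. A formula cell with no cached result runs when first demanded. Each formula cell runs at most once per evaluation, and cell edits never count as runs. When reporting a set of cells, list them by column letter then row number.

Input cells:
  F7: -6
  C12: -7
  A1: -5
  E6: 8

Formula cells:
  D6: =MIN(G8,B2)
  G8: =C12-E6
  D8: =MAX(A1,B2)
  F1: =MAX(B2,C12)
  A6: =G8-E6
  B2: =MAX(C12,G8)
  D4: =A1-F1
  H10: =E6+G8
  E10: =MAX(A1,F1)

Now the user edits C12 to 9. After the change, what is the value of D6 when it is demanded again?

First evaluation (everything demanded from the output):
  G8 = -7 - 8 = -15
  B2 = MAX(-7, -15) = -7
  D6 = MIN(-15, -7) = -15

Propagation after the edit:
  G8: runs — C12 -7->9; result 1.
  B2: runs — C12 -7->9; G8 -15->1; result 9.
  D6: runs — G8 -15->1; B2 -7->9; result 1.

New value of D6: 1.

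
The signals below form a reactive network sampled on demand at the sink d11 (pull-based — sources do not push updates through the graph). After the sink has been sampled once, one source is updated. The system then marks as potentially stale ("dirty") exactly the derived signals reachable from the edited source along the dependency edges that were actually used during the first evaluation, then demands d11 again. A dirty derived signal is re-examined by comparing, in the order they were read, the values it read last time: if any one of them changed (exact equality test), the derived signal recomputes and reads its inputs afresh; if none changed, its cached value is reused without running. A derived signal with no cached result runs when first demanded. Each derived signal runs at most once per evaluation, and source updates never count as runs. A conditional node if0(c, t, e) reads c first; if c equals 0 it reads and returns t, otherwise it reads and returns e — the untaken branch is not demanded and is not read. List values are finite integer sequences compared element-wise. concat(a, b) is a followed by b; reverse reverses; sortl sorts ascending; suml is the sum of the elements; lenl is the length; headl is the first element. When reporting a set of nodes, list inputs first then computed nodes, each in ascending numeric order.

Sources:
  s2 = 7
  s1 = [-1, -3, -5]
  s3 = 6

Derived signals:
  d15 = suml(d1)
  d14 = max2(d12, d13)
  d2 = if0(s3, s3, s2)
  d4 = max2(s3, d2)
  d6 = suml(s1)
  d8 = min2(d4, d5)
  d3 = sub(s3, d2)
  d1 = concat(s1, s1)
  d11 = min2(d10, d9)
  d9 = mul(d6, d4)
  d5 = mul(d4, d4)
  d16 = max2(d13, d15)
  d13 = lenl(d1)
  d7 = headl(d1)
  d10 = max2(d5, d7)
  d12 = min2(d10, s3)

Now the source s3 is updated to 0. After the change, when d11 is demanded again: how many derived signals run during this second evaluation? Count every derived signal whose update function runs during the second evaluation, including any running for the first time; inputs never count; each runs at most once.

Run set: d2, d4, d5, d9, d10, d11 (6 run).

Initial pass — values computed on the first demand:
  d1 = concat([-1, -3, -5], [-1, -3, -5]) = [-1, -3, -5, -1, -3, -5]
  d2 = if0(s3=6 -> else branch s2) = 7
  d4 = max2(6, 7) = 7
  d5 = mul(7, 7) = 49
  d6 = suml([-1, -3, -5]) = -9
  d7 = headl([-1, -3, -5, -1, -3, -5]) = -1
  d9 = mul(-9, 7) = -63
  d10 = max2(49, -1) = 49
  d11 = min2(49, -63) = -63

Second demand — change propagation:
  d2: re-runs because s3 6->0; new result 0.
  d4: re-runs because s3 6->0; d2 7->0; new result 0.
  d5: re-runs because d4 7->0; d4 7->0; new result 0.
  d9: re-runs because d4 7->0; new result 0.
  d10: re-runs because d5 49->0; new result 0.
  d11: re-runs because d10 49->0; d9 -63->0; new result 0.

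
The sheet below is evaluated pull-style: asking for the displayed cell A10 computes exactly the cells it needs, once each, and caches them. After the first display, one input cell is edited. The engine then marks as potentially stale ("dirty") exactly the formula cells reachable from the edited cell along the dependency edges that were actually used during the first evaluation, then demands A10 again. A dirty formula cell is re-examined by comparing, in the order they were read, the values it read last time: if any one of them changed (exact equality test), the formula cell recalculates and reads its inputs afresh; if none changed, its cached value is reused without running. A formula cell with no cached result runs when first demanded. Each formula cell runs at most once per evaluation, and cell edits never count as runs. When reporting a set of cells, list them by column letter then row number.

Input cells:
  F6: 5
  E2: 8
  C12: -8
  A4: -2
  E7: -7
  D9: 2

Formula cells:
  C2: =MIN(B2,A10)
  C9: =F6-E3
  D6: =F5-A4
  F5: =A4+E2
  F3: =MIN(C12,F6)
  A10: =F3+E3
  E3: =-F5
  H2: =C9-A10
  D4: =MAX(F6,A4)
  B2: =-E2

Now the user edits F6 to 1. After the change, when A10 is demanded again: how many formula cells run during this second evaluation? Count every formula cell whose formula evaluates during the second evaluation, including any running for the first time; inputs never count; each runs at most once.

1 formula cells run: F3.
Note the absorption at F3: it re-runs yet its value is the same, leaving the output's value untouched.

First demand of the output computes:
  F3 = MIN(-8, 5) = -8
  F5 = -2 + 8 = 6
  E3 = -(6) = -6
  A10 = -8 + -6 = -14

After the edit, cleaning proceeds:
  F3: a read changed (F6 5->1) — executes, giving -8 — identical to its old value.
  A10: dirty, but its reads are unchanged (F3 unchanged, E3 unchanged); cached -14 stands.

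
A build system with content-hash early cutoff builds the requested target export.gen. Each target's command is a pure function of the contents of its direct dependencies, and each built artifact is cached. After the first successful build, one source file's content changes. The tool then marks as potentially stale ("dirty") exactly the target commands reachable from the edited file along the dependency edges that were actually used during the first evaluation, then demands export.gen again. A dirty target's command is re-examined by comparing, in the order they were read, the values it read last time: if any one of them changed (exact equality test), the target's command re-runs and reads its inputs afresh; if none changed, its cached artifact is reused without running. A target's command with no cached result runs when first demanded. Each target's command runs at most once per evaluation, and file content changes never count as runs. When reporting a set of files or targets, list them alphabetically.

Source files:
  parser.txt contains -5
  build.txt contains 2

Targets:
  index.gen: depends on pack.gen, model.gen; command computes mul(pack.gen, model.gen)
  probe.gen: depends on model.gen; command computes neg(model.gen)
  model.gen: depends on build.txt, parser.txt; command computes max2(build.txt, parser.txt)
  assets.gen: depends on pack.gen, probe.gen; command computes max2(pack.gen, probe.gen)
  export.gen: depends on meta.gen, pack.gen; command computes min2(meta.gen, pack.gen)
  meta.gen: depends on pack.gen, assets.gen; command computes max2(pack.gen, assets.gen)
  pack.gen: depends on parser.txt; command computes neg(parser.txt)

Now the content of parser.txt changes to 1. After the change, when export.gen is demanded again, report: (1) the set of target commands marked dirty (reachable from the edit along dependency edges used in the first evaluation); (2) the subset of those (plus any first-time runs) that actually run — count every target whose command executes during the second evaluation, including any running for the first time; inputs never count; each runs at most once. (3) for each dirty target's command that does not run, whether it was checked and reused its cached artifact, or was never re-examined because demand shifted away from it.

Marked dirty: assets.gen, export.gen, meta.gen, model.gen, pack.gen, probe.gen.
Target commands that run: assets.gen, export.gen, meta.gen, model.gen, pack.gen — 5 in total.
Checked but reused from cache: probe.gen.
Key observation: the cutoff stops propagation at probe.gen — its inputs' values are unchanged, so it reuses its cache.

First evaluation (everything demanded from the output):
  model.gen = max2(2, -5) = 2
  pack.gen = neg(-5) = 5
  probe.gen = neg(2) = -2
  assets.gen = max2(5, -2) = 5
  meta.gen = max2(5, 5) = 5
  export.gen = min2(5, 5) = 5

Propagation after the edit:
  model.gen: runs — parser.txt -5->1; result 2 (same value as before).
  pack.gen: runs — parser.txt -5->1; result -1.
  probe.gen: checked — values it read are unchanged (model.gen unchanged); reused cached -2 without running.
  assets.gen: runs — pack.gen 5->-1; result -1.
  meta.gen: runs — pack.gen 5->-1; assets.gen 5->-1; result -1.
  export.gen: runs — meta.gen 5->-1; pack.gen 5->-1; result -1.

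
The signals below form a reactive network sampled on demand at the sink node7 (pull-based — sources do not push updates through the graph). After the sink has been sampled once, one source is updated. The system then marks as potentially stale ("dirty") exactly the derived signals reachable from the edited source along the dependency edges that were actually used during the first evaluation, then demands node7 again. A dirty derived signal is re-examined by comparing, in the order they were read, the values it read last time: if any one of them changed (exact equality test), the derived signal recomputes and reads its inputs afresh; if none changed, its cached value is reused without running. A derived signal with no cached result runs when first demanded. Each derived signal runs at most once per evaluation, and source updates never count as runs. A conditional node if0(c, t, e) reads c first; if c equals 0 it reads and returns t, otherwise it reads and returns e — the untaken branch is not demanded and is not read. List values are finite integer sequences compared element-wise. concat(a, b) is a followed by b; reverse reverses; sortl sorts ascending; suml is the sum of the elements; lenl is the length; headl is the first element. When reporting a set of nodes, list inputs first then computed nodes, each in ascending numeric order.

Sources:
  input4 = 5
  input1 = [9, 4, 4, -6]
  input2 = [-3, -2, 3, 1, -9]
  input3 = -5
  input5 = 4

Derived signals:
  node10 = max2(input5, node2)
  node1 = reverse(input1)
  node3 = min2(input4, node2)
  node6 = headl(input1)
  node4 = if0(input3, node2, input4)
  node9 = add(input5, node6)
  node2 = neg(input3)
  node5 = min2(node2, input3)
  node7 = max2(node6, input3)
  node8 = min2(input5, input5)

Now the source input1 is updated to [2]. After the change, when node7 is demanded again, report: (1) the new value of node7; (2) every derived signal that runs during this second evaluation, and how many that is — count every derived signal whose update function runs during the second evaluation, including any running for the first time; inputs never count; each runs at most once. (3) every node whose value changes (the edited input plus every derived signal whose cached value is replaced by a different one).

Initial pass — values computed on the first demand:
  node6 = headl([9, 4, 4, -6]) = 9
  node7 = max2(9, -5) = 9

Second demand — change propagation:
  node6: re-runs because input1 [9, 4, 4, -6]->[2]; new result 2.
  node7: re-runs because node6 9->2; new result 2.

node7 now evaluates to 2.
Run set: node6, node7 (2 run).
Changed values: input1, node6, node7.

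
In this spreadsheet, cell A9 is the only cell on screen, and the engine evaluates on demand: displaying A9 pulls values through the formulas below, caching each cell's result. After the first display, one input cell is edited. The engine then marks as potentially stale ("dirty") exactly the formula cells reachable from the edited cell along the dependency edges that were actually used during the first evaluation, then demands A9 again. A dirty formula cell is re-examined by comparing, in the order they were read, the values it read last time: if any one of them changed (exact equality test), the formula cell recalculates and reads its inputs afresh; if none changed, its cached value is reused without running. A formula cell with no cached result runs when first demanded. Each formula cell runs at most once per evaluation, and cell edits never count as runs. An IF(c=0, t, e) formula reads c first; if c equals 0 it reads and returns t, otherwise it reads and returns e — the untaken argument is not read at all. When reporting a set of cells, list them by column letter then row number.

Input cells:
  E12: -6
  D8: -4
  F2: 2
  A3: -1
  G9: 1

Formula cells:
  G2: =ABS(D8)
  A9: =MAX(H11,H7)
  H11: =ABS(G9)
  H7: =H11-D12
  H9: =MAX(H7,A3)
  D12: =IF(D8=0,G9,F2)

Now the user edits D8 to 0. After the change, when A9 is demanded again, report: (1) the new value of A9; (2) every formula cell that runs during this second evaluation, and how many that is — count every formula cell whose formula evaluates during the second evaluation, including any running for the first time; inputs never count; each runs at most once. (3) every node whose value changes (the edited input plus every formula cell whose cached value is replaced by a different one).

A9 now evaluates to 1.
Run set: A9, D12, H7 (3 run).
Changed values: D8, D12, H7.

Initial pass — values computed on the first demand:
  D12 = IF(D8=0: D8=-4 -> else branch F2) = 2
  H11 = ABS(1) = 1
  H7 = 1 - 2 = -1
  A9 = MAX(1, -1) = 1

Second demand — change propagation:
  D12: re-runs because D8 -4->0; new result 1.
  H7: re-runs because D12 2->1; new result 0.
  A9: re-runs because H7 -1->0; new result 1 (unchanged).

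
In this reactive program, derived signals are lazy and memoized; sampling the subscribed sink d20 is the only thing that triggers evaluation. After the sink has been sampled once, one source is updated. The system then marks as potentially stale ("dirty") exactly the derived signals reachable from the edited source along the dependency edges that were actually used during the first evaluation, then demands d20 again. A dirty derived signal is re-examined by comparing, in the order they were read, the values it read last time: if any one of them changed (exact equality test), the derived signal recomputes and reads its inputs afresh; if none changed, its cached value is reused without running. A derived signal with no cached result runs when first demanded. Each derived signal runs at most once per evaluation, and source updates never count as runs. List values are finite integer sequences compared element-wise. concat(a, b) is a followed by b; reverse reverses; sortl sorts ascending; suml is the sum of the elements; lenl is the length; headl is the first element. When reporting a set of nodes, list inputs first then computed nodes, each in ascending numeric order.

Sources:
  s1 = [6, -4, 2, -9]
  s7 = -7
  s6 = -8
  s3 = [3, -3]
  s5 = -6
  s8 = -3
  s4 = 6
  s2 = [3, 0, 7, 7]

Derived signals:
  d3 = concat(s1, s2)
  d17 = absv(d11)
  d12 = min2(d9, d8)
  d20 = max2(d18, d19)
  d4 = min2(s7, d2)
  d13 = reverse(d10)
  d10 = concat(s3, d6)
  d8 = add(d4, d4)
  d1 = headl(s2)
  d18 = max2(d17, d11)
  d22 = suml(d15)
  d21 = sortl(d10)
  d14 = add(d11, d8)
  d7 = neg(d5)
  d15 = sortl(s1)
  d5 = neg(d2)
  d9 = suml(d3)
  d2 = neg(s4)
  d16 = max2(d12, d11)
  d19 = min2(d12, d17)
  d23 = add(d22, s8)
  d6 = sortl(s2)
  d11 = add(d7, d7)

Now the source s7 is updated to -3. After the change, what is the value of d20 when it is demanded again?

Demanding d20 again yields 12.

First demand of the output computes:
  d2 = neg(6) = -6
  d3 = concat([6, -4, 2, -9], [3, 0, 7, 7]) = [6, -4, 2, -9, 3, 0, 7, 7]
  d4 = min2(-7, -6) = -7
  d5 = neg(-6) = 6
  d7 = neg(6) = -6
  d8 = add(-7, -7) = -14
  d9 = suml([6, -4, 2, -9, 3, 0, 7, 7]) = 12
  d11 = add(-6, -6) = -12
  d12 = min2(12, -14) = -14
  d17 = absv(-12) = 12
  d18 = max2(12, -12) = 12
  d19 = min2(-14, 12) = -14
  d20 = max2(12, -14) = 12

After the edit, cleaning proceeds:
  d4: a read changed (s7 -7->-3) — executes, giving -6.
  d8: a read changed (d4 -7->-6; d4 -7->-6) — executes, giving -12.
  d12: a read changed (d8 -14->-12) — executes, giving -12.
  d19: a read changed (d12 -14->-12) — executes, giving -12.
  d20: a read changed (d19 -14->-12) — executes, giving 12 — identical to its old value.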